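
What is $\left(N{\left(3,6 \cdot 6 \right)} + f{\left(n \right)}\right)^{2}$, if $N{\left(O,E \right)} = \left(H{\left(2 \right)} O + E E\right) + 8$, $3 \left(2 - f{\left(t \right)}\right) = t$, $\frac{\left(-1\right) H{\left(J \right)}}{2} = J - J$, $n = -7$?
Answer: $\frac{15405625}{9} \approx 1.7117 \cdot 10^{6}$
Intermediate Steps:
$H{\left(J \right)} = 0$ ($H{\left(J \right)} = - 2 \left(J - J\right) = \left(-2\right) 0 = 0$)
$f{\left(t \right)} = 2 - \frac{t}{3}$
$N{\left(O,E \right)} = 8 + E^{2}$ ($N{\left(O,E \right)} = \left(0 O + E E\right) + 8 = \left(0 + E^{2}\right) + 8 = E^{2} + 8 = 8 + E^{2}$)
$\left(N{\left(3,6 \cdot 6 \right)} + f{\left(n \right)}\right)^{2} = \left(\left(8 + \left(6 \cdot 6\right)^{2}\right) + \left(2 - - \frac{7}{3}\right)\right)^{2} = \left(\left(8 + 36^{2}\right) + \left(2 + \frac{7}{3}\right)\right)^{2} = \left(\left(8 + 1296\right) + \frac{13}{3}\right)^{2} = \left(1304 + \frac{13}{3}\right)^{2} = \left(\frac{3925}{3}\right)^{2} = \frac{15405625}{9}$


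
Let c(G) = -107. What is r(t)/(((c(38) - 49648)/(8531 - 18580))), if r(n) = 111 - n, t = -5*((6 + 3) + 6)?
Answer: 20098/535 ≈ 37.566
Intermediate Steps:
t = -75 (t = -5*(9 + 6) = -5*15 = -75)
r(t)/(((c(38) - 49648)/(8531 - 18580))) = (111 - 1*(-75))/(((-107 - 49648)/(8531 - 18580))) = (111 + 75)/((-49755/(-10049))) = 186/((-49755*(-1/10049))) = 186/(49755/10049) = 186*(10049/49755) = 20098/535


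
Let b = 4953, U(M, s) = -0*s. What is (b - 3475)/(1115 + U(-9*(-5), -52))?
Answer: 1478/1115 ≈ 1.3256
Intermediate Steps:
U(M, s) = 0 (U(M, s) = -2*0 = 0)
(b - 3475)/(1115 + U(-9*(-5), -52)) = (4953 - 3475)/(1115 + 0) = 1478/1115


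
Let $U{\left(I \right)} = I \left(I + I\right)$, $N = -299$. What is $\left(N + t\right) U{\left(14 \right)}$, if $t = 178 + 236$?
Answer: $45080$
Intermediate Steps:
$U{\left(I \right)} = 2 I^{2}$ ($U{\left(I \right)} = I 2 I = 2 I^{2}$)
$t = 414$
$\left(N + t\right) U{\left(14 \right)} = \left(-299 + 414\right) 2 \cdot 14^{2} = 115 \cdot 2 \cdot 196 = 115 \cdot 392 = 45080$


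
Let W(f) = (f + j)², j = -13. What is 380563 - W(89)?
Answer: 374787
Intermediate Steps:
W(f) = (-13 + f)² (W(f) = (f - 13)² = (-13 + f)²)
380563 - W(89) = 380563 - (-13 + 89)² = 380563 - 1*76² = 380563 - 1*5776 = 380563 - 5776 = 374787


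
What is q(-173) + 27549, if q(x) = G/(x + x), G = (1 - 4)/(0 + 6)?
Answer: 19063909/692 ≈ 27549.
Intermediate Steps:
G = -1/2 (G = -3/6 = -3*1/6 = -1/2 ≈ -0.50000)
q(x) = -1/(4*x) (q(x) = -1/2/(x + x) = -1/2/(2*x) = (1/(2*x))*(-1/2) = -1/(4*x))
q(-173) + 27549 = -1/4/(-173) + 27549 = -1/4*(-1/173) + 27549 = 1/692 + 27549 = 19063909/692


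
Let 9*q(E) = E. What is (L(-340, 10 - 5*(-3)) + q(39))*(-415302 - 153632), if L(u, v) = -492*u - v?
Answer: -285478564652/3 ≈ -9.5160e+10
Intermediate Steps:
q(E) = E/9
L(u, v) = -v - 492*u
(L(-340, 10 - 5*(-3)) + q(39))*(-415302 - 153632) = ((-(10 - 5*(-3)) - 492*(-340)) + (⅑)*39)*(-415302 - 153632) = ((-(10 + 15) + 167280) + 13/3)*(-568934) = ((-1*25 + 167280) + 13/3)*(-568934) = ((-25 + 167280) + 13/3)*(-568934) = (167255 + 13/3)*(-568934) = (501778/3)*(-568934) = -285478564652/3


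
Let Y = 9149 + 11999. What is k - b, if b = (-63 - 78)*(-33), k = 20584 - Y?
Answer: -5217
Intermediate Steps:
Y = 21148
k = -564 (k = 20584 - 1*21148 = 20584 - 21148 = -564)
b = 4653 (b = -141*(-33) = 4653)
k - b = -564 - 1*4653 = -564 - 4653 = -5217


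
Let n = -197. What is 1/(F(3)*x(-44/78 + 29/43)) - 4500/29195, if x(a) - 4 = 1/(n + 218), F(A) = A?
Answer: -35627/496315 ≈ -0.071783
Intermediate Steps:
x(a) = 85/21 (x(a) = 4 + 1/(-197 + 218) = 4 + 1/21 = 85/21)
1/(F(3)*x(-44/78 + 29/43)) - 4500/29195 = 1/(3*(85/21)) - 4500/29195 = (⅓)*(21/85) - 4500*1/29195 = 7/85 - 900/5839 = -35627/496315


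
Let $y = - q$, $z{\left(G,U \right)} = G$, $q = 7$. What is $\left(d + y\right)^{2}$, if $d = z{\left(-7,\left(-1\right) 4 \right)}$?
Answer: $196$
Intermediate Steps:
$d = -7$
$y = -7$ ($y = \left(-1\right) 7 = -7$)
$\left(d + y\right)^{2} = \left(-7 - 7\right)^{2} = \left(-14\right)^{2} = 196$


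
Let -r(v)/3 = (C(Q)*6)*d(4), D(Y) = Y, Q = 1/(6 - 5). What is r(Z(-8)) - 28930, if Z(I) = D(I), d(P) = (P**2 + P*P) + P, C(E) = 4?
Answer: -31522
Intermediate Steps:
Q = 1 (Q = 1/1 = 1)
d(P) = P + 2*P**2 (d(P) = (P**2 + P**2) + P = 2*P**2 + P = P + 2*P**2)
Z(I) = I
r(v) = -2592 (r(v) = -3*4*6*4*(1 + 2*4) = -72*4*(1 + 8) = -72*4*9 = -72*36 = -3*864 = -2592)
r(Z(-8)) - 28930 = -2592 - 28930 = -31522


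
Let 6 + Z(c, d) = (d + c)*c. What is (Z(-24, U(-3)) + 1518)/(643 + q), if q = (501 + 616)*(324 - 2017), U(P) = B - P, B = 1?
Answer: -332/315073 ≈ -0.0010537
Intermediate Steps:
U(P) = 1 - P
Z(c, d) = -6 + c*(c + d) (Z(c, d) = -6 + (d + c)*c = -6 + (c + d)*c = -6 + c*(c + d))
q = -1891081 (q = 1117*(-1693) = -1891081)
(Z(-24, U(-3)) + 1518)/(643 + q) = ((-6 + (-24)² - 24*(1 - 1*(-3))) + 1518)/(643 - 1891081) = ((-6 + 576 - 24*(1 + 3)) + 1518)/(-1890438) = ((-6 + 576 - 24*4) + 1518)*(-1/1890438) = ((-6 + 576 - 96) + 1518)*(-1/1890438) = (474 + 1518)*(-1/1890438) = 1992*(-1/1890438) = -332/315073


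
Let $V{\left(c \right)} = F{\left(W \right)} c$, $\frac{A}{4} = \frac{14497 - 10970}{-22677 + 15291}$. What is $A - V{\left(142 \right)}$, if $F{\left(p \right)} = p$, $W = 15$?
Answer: $- \frac{7873144}{3693} \approx -2131.9$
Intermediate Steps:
$A = - \frac{7054}{3693}$ ($A = 4 \frac{14497 - 10970}{-22677 + 15291} = 4 \frac{3527}{-7386} = 4 \cdot 3527 \left(- \frac{1}{7386}\right) = 4 \left(- \frac{3527}{7386}\right) = - \frac{7054}{3693} \approx -1.9101$)
$V{\left(c \right)} = 15 c$
$A - V{\left(142 \right)} = - \frac{7054}{3693} - 15 \cdot 142 = - \frac{7054}{3693} - 2130 = - \frac{7873144}{3693}$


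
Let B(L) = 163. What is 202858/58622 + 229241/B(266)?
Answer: 6735815878/4777693 ≈ 1409.8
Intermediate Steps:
202858/58622 + 229241/B(266) = 202858/58622 + 229241/163 = 202858*(1/58622) + 229241*(1/163) = 101429/29311 + 229241/163 = 6735815878/4777693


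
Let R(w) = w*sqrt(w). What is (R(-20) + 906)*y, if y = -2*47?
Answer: -85164 + 3760*I*sqrt(5) ≈ -85164.0 + 8407.6*I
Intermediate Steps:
R(w) = w**(3/2)
y = -94
(R(-20) + 906)*y = ((-20)**(3/2) + 906)*(-94) = (-40*I*sqrt(5) + 906)*(-94) = (906 - 40*I*sqrt(5))*(-94) = -85164 + 3760*I*sqrt(5)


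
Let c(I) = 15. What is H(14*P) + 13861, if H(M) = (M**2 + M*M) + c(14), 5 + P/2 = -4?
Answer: 140884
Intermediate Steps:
P = -18 (P = -10 + 2*(-4) = -10 - 8 = -18)
H(M) = 15 + 2*M**2 (H(M) = (M**2 + M*M) + 15 = (M**2 + M**2) + 15 = 2*M**2 + 15 = 15 + 2*M**2)
H(14*P) + 13861 = (15 + 2*(14*(-18))**2) + 13861 = (15 + 2*(-252)**2) + 13861 = (15 + 2*63504) + 13861 = (15 + 127008) + 13861 = 127023 + 13861 = 140884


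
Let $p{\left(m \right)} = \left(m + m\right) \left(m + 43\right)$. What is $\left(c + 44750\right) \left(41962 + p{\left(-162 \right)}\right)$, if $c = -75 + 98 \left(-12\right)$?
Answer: $3502452482$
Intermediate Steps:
$c = -1251$ ($c = -75 - 1176 = -1251$)
$p{\left(m \right)} = 2 m \left(43 + m\right)$
$\left(c + 44750\right) \left(41962 + p{\left(-162 \right)}\right) = \left(-1251 + 44750\right) \left(41962 + 2 \left(-162\right) \left(43 - 162\right)\right) = 43499 \left(41962 + 2 \left(-162\right) \left(-119\right)\right) = 43499 \left(41962 + 38556\right) = 43499 \cdot 80518 = 3502452482$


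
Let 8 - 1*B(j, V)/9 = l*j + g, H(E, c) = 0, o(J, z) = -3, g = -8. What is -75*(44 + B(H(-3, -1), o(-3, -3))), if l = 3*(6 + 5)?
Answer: -14100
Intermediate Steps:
l = 33 (l = 3*11 = 33)
B(j, V) = 144 - 297*j (B(j, V) = 72 - 9*(33*j - 8) = 72 - 9*(-8 + 33*j) = 72 + (72 - 297*j) = 144 - 297*j)
-75*(44 + B(H(-3, -1), o(-3, -3))) = -75*(44 + (144 - 297*0)) = -75*(44 + (144 + 0)) = -75*(44 + 144) = -75*188 = -14100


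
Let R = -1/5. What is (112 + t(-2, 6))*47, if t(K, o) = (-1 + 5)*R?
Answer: 26132/5 ≈ 5226.4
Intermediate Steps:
R = -⅕ (R = -1*⅕ = -⅕ ≈ -0.20000)
t(K, o) = -⅘ (t(K, o) = (-1 + 5)*(-⅕) = 4*(-⅕) = -⅘)
(112 + t(-2, 6))*47 = (112 - ⅘)*47 = (556/5)*47 = 26132/5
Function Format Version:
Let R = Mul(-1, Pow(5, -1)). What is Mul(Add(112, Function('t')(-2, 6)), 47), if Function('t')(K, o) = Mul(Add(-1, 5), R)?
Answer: Rational(26132, 5) ≈ 5226.4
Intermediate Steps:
R = Rational(-1, 5) (R = Mul(-1, Rational(1, 5)) = Rational(-1, 5) ≈ -0.20000)
Function('t')(K, o) = Rational(-4, 5) (Function('t')(K, o) = Mul(Add(-1, 5), Rational(-1, 5)) = Mul(4, Rational(-1, 5)) = Rational(-4, 5))
Mul(Add(112, Function('t')(-2, 6)), 47) = Mul(Add(112, Rational(-4, 5)), 47) = Mul(Rational(556, 5), 47) = Rational(26132, 5)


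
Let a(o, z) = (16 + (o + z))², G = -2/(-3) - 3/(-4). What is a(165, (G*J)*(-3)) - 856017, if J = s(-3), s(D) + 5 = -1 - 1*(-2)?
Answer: -816813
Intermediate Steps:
s(D) = -4 (s(D) = -5 + (-1 - 1*(-2)) = -5 + (-1 + 2) = -5 + 1 = -4)
J = -4
G = 17/12 (G = -2*(-⅓) - 3*(-¼) = ⅔ + ¾ = 17/12 ≈ 1.4167)
a(o, z) = (16 + o + z)²
a(165, (G*J)*(-3)) - 856017 = (16 + 165 + ((17/12)*(-4))*(-3))² - 856017 = (16 + 165 - 17/3*(-3))² - 856017 = (16 + 165 + 17)² - 856017 = 198² - 856017 = 39204 - 856017 = -816813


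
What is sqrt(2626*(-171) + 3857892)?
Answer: sqrt(3408846) ≈ 1846.3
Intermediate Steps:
sqrt(2626*(-171) + 3857892) = sqrt(-449046 + 3857892) = sqrt(3408846)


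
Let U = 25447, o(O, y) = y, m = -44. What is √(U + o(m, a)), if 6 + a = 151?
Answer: 2*√6398 ≈ 159.98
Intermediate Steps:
a = 145 (a = -6 + 151 = 145)
√(U + o(m, a)) = √(25447 + 145) = √25592 = 2*√6398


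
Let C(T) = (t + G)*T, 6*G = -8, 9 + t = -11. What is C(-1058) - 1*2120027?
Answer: -6292369/3 ≈ -2.0975e+6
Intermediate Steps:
t = -20 (t = -9 - 11 = -20)
G = -4/3 (G = (1/6)*(-8) = -4/3 ≈ -1.3333)
C(T) = -64*T/3 (C(T) = (-20 - 4/3)*T = -64*T/3)
C(-1058) - 1*2120027 = -64/3*(-1058) - 1*2120027 = 67712/3 - 2120027 = -6292369/3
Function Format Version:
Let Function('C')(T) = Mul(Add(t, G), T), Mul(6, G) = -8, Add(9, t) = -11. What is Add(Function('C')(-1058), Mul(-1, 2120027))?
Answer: Rational(-6292369, 3) ≈ -2.0975e+6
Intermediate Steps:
t = -20 (t = Add(-9, -11) = -20)
G = Rational(-4, 3) (G = Mul(Rational(1, 6), -8) = Rational(-4, 3) ≈ -1.3333)
Function('C')(T) = Mul(Rational(-64, 3), T) (Function('C')(T) = Mul(Add(-20, Rational(-4, 3)), T) = Mul(Rational(-64, 3), T))
Add(Function('C')(-1058), Mul(-1, 2120027)) = Add(Mul(Rational(-64, 3), -1058), Mul(-1, 2120027)) = Add(Rational(67712, 3), -2120027) = Rational(-6292369, 3)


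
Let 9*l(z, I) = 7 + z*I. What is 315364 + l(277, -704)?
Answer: 2643275/9 ≈ 2.9370e+5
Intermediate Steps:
l(z, I) = 7/9 + I*z/9 (l(z, I) = (7 + z*I)/9 = (7 + I*z)/9 = 7/9 + I*z/9)
315364 + l(277, -704) = 315364 + (7/9 + (⅑)*(-704)*277) = 315364 + (7/9 - 195008/9) = 315364 - 195001/9 = 2643275/9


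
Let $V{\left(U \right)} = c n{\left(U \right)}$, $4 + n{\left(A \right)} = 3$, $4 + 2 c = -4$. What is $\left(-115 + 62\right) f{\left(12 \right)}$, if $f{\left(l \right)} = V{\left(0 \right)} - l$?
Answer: $424$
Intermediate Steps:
$c = -4$ ($c = -2 + \frac{1}{2} \left(-4\right) = -2 - 2 = -4$)
$n{\left(A \right)} = -1$ ($n{\left(A \right)} = -4 + 3 = -1$)
$V{\left(U \right)} = 4$ ($V{\left(U \right)} = \left(-4\right) \left(-1\right) = 4$)
$f{\left(l \right)} = 4 - l$
$\left(-115 + 62\right) f{\left(12 \right)} = \left(-115 + 62\right) \left(4 - 12\right) = - 53 \left(4 - 12\right) = \left(-53\right) \left(-8\right) = 424$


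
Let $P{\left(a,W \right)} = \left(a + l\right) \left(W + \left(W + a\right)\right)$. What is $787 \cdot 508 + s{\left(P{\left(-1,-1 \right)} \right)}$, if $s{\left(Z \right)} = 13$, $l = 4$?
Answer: $399809$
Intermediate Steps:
$P{\left(a,W \right)} = \left(4 + a\right) \left(a + 2 W\right)$ ($P{\left(a,W \right)} = \left(a + 4\right) \left(W + \left(W + a\right)\right) = \left(4 + a\right) \left(a + 2 W\right)$)
$787 \cdot 508 + s{\left(P{\left(-1,-1 \right)} \right)} = 787 \cdot 508 + 13 = 399796 + 13 = 399809$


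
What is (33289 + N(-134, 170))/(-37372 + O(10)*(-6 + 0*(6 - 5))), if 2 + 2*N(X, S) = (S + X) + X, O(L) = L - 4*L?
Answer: -33239/37192 ≈ -0.89371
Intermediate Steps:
O(L) = -3*L
N(X, S) = -1 + X + S/2 (N(X, S) = -1 + ((S + X) + X)/2 = -1 + (S + 2*X)/2 = -1 + (X + S/2) = -1 + X + S/2)
(33289 + N(-134, 170))/(-37372 + O(10)*(-6 + 0*(6 - 5))) = (33289 + (-1 - 134 + (1/2)*170))/(-37372 + (-3*10)*(-6 + 0*(6 - 5))) = (33289 + (-1 - 134 + 85))/(-37372 - 30*(-6 + 0*1)) = (33289 - 50)/(-37372 - 30*(-6 + 0)) = 33239/(-37372 - 30*(-6)) = 33239/(-37372 + 180) = 33239/(-37192) = 33239*(-1/37192) = -33239/37192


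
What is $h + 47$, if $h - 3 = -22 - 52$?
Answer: $-24$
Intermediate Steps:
$h = -71$ ($h = 3 - 74 = -71$)
$h + 47 = -71 + 47 = -24$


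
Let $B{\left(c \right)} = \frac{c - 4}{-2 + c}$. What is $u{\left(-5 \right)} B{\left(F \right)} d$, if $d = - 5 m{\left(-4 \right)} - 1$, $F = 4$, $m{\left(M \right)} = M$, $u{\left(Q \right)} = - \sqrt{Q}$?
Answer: $0$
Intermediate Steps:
$B{\left(c \right)} = \frac{-4 + c}{-2 + c}$
$d = 19$ ($d = \left(-5\right) \left(-4\right) - 1 = 20 - 1 = 19$)
$u{\left(-5 \right)} B{\left(F \right)} d = - \sqrt{-5} \frac{-4 + 4}{-2 + 4} \cdot 19 = - i \sqrt{5} \cdot \frac{1}{2} \cdot 0 \cdot 19 = - i \sqrt{5} \cdot 0 \cdot 19 = 0 \cdot 19 = 0$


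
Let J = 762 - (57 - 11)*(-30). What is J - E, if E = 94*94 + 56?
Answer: -6750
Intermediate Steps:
J = 2142 (J = 762 - 46*(-30) = 762 - 1*(-1380) = 762 + 1380 = 2142)
E = 8892 (E = 8836 + 56 = 8892)
J - E = 2142 - 1*8892 = 2142 - 8892 = -6750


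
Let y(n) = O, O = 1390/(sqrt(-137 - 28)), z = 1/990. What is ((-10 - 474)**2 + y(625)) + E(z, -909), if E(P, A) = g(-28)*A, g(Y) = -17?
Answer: 249709 - 278*I*sqrt(165)/33 ≈ 2.4971e+5 - 108.21*I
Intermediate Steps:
z = 1/990 ≈ 0.0010101
O = -278*I*sqrt(165)/33 (O = 1390/(sqrt(-165)) = 1390/((I*sqrt(165))) = 1390*(-I*sqrt(165)/165) = -278*I*sqrt(165)/33 ≈ -108.21*I)
y(n) = -278*I*sqrt(165)/33
E(P, A) = -17*A
((-10 - 474)**2 + y(625)) + E(z, -909) = ((-10 - 474)**2 - 278*I*sqrt(165)/33) - 17*(-909) = ((-484)**2 - 278*I*sqrt(165)/33) + 15453 = (234256 - 278*I*sqrt(165)/33) + 15453 = 249709 - 278*I*sqrt(165)/33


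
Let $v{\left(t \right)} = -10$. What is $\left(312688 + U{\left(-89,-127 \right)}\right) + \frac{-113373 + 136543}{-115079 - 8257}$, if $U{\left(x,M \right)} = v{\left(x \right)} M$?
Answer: $\frac{19361150359}{61668} \approx 3.1396 \cdot 10^{5}$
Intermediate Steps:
$U{\left(x,M \right)} = - 10 M$
$\left(312688 + U{\left(-89,-127 \right)}\right) + \frac{-113373 + 136543}{-115079 - 8257} = \left(312688 - -1270\right) + \frac{-113373 + 136543}{-115079 - 8257} = \left(312688 + 1270\right) + \frac{23170}{-115079 - 8257} = 313958 + \frac{23170}{-115079 - 8257} = 313958 + \frac{23170}{-123336} = 313958 + 23170 \left(- \frac{1}{123336}\right) = 313958 - \frac{11585}{61668} = \frac{19361150359}{61668}$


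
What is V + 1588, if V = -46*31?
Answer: 162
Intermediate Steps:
V = -1426
V + 1588 = -1426 + 1588 = 162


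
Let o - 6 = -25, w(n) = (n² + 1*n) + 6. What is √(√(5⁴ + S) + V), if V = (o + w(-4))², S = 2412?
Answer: √(1 + √3037) ≈ 7.4906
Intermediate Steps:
w(n) = 6 + n + n² (w(n) = (n² + n) + 6 = (n + n²) + 6 = 6 + n + n²)
o = -19 (o = 6 - 25 = -19)
V = 1 (V = (-19 + (6 - 4 + (-4)²))² = (-19 + (6 - 4 + 16))² = (-19 + 18)² = (-1)² = 1)
√(√(5⁴ + S) + V) = √(√(5⁴ + 2412) + 1) = √(√(625 + 2412) + 1) = √(√3037 + 1) = √(1 + √3037)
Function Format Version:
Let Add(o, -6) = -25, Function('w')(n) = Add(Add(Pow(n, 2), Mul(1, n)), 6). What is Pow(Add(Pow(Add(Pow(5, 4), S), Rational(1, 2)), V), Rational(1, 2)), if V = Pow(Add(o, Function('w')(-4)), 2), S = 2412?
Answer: Pow(Add(1, Pow(3037, Rational(1, 2))), Rational(1, 2)) ≈ 7.4906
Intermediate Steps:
Function('w')(n) = Add(6, n, Pow(n, 2)) (Function('w')(n) = Add(Add(Pow(n, 2), n), 6) = Add(Add(n, Pow(n, 2)), 6) = Add(6, n, Pow(n, 2)))
o = -19 (o = Add(6, -25) = -19)
V = 1 (V = Pow(Add(-19, Add(6, -4, Pow(-4, 2))), 2) = Pow(Add(-19, Add(6, -4, 16)), 2) = Pow(Add(-19, 18), 2) = Pow(-1, 2) = 1)
Pow(Add(Pow(Add(Pow(5, 4), S), Rational(1, 2)), V), Rational(1, 2)) = Pow(Add(Pow(Add(Pow(5, 4), 2412), Rational(1, 2)), 1), Rational(1, 2)) = Pow(Add(Pow(Add(625, 2412), Rational(1, 2)), 1), Rational(1, 2)) = Pow(Add(Pow(3037, Rational(1, 2)), 1), Rational(1, 2)) = Pow(Add(1, Pow(3037, Rational(1, 2))), Rational(1, 2))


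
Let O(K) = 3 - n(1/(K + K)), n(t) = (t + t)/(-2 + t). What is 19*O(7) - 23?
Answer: 956/27 ≈ 35.407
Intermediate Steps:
n(t) = 2*t/(-2 + t) (n(t) = (2*t)/(-2 + t) = 2*t/(-2 + t))
O(K) = 3 - 1/(K*(-2 + 1/(2*K))) (O(K) = 3 - 2/((K + K)*(-2 + 1/(K + K))) = 3 - 2/((2*K)*(-2 + 1/(2*K))) = 3 - 2*1/(2*K)/(-2 + 1/(2*K)) = 3 - 1/(K*(-2 + 1/(2*K))))
19*O(7) - 23 = 19*((-1 + 12*7)/(-1 + 4*7)) - 23 = 19*((-1 + 84)/(-1 + 28)) - 23 = 19*(83/27) - 23 = 1577/27 - 23 = 956/27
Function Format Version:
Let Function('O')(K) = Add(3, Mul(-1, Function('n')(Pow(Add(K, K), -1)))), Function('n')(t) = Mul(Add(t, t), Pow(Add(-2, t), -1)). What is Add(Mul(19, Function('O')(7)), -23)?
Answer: Rational(956, 27) ≈ 35.407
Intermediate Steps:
Function('n')(t) = Mul(2, t, Pow(Add(-2, t), -1)) (Function('n')(t) = Mul(Mul(2, t), Pow(Add(-2, t), -1)) = Mul(2, t, Pow(Add(-2, t), -1)))
Function('O')(K) = Add(3, Mul(-1, Pow(K, -1), Pow(Add(-2, Mul(Rational(1, 2), Pow(K, -1))), -1))) (Function('O')(K) = Add(3, Mul(-1, Mul(2, Pow(Add(K, K), -1), Pow(Add(-2, Pow(Add(K, K), -1)), -1)))) = Add(3, Mul(-1, Mul(2, Pow(Mul(2, K), -1), Pow(Add(-2, Pow(Mul(2, K), -1)), -1)))) = Add(3, Mul(-1, Mul(2, Mul(Rational(1, 2), Pow(K, -1)), Pow(Add(-2, Mul(Rational(1, 2), Pow(K, -1))), -1)))) = Add(3, Mul(-1, Mul(Pow(K, -1), Pow(Add(-2, Mul(Rational(1, 2), Pow(K, -1))), -1)))) = Add(3, Mul(-1, Pow(K, -1), Pow(Add(-2, Mul(Rational(1, 2), Pow(K, -1))), -1))))
Add(Mul(19, Function('O')(7)), -23) = Add(Mul(19, Mul(Pow(Add(-1, Mul(4, 7)), -1), Add(-1, Mul(12, 7)))), -23) = Add(Mul(19, Mul(Pow(Add(-1, 28), -1), Add(-1, 84))), -23) = Add(Mul(19, Mul(Pow(27, -1), 83)), -23) = Add(Mul(19, Mul(Rational(1, 27), 83)), -23) = Add(Mul(19, Rational(83, 27)), -23) = Add(Rational(1577, 27), -23) = Rational(956, 27)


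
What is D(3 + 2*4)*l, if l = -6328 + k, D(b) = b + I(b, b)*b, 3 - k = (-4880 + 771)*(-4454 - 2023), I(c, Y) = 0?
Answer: -292823498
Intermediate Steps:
k = -26613990 (k = 3 - (-4880 + 771)*(-4454 - 2023) = 3 - (-4109)*(-6477) = 3 - 1*26613993 = 3 - 26613993 = -26613990)
D(b) = b (D(b) = b + 0*b = b + 0 = b)
l = -26620318 (l = -6328 - 26613990 = -26620318)
D(3 + 2*4)*l = (3 + 2*4)*(-26620318) = (3 + 8)*(-26620318) = 11*(-26620318) = -292823498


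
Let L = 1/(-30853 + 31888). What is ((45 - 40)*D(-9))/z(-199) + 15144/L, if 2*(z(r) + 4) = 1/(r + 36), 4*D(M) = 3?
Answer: 2727282797/174 ≈ 1.5674e+7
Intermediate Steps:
D(M) = ¾ (D(M) = (¼)*3 = ¾)
z(r) = -4 + 1/(2*(36 + r)) (z(r) = -4 + 1/(2*(r + 36)) = -4 + 1/(2*(36 + r)))
L = 1/1035 ≈ 0.00096618
((45 - 40)*D(-9))/z(-199) + 15144/L = ((45 - 40)*(¾))/(((-287 - 8*(-199))/(2*(36 - 199)))) + 15144/(1/1035) = (5*(¾))/(((½)*(-287 + 1592)/(-163))) + 15144*1035 = 15/(4*(((½)*(-1/163)*1305))) + 15674040 = 15/(4*(-1305/326)) + 15674040 = (15/4)*(-326/1305) + 15674040 = -163/174 + 15674040 = 2727282797/174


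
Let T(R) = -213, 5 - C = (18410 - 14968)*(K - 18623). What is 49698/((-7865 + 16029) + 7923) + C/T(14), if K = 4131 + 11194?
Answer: -60868183351/1142177 ≈ -53291.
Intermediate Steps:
K = 15325
C = 11351721 (C = 5 - (18410 - 14968)*(15325 - 18623) = 5 - 3442*(-3298) = 5 - 1*(-11351716) = 5 + 11351716 = 11351721)
49698/((-7865 + 16029) + 7923) + C/T(14) = 49698/((-7865 + 16029) + 7923) + 11351721/(-213) = 49698/(8164 + 7923) + 11351721*(-1/213) = 49698/16087 - 3783907/71 = -60868183351/1142177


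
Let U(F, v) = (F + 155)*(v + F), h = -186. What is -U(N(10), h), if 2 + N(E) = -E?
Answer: 28314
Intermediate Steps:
N(E) = -2 - E
U(F, v) = (155 + F)*(F + v)
-U(N(10), h) = -((-2 - 1*10)² + 155*(-2 - 1*10) + 155*(-186) + (-2 - 1*10)*(-186)) = -((-2 - 10)² + 155*(-2 - 10) - 28830 + (-2 - 10)*(-186)) = -((-12)² + 155*(-12) - 28830 - 12*(-186)) = -(144 - 1860 - 28830 + 2232) = -1*(-28314) = 28314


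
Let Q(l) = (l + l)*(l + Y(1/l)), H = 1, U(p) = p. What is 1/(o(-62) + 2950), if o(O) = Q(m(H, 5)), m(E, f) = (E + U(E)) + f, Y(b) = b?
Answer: 1/3050 ≈ 0.00032787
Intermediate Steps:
m(E, f) = f + 2*E (m(E, f) = (E + E) + f = 2*E + f = f + 2*E)
Q(l) = 2*l*(l + 1/l) (Q(l) = (l + l)*(l + 1/l) = (2*l)*(l + 1/l) = 2*l*(l + 1/l))
o(O) = 100 (o(O) = 2 + 2*(5 + 2*1)² = 2 + 2*(5 + 2)² = 2 + 2*7² = 2 + 2*49 = 2 + 98 = 100)
1/(o(-62) + 2950) = 1/(100 + 2950) = 1/3050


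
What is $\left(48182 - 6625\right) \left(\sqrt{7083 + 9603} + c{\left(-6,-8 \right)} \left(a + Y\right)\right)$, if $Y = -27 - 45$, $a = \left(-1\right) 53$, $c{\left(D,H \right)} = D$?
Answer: $31167750 + 374013 \sqrt{206} \approx 3.6536 \cdot 10^{7}$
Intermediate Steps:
$a = -53$
$Y = -72$ ($Y = -27 - 45 = -72$)
$\left(48182 - 6625\right) \left(\sqrt{7083 + 9603} + c{\left(-6,-8 \right)} \left(a + Y\right)\right) = \left(48182 - 6625\right) \left(\sqrt{7083 + 9603} - 6 \left(-53 - 72\right)\right) = 41557 \left(\sqrt{16686} - -750\right) = 41557 \left(9 \sqrt{206} + 750\right) = 41557 \left(750 + 9 \sqrt{206}\right) = 31167750 + 374013 \sqrt{206}$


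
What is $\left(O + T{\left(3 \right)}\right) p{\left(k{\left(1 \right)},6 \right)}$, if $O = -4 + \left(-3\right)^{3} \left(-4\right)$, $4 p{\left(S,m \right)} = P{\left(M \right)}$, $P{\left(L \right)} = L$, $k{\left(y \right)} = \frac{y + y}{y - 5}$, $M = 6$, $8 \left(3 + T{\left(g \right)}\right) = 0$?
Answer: $\frac{303}{2} \approx 151.5$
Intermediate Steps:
$T{\left(g \right)} = -3$ ($T{\left(g \right)} = -3 + \frac{1}{8} \cdot 0 = -3 + 0 = -3$)
$k{\left(y \right)} = \frac{2 y}{-5 + y}$
$p{\left(S,m \right)} = \frac{3}{2}$ ($p{\left(S,m \right)} = \frac{1}{4} \cdot 6 = \frac{3}{2}$)
$O = 104$ ($O = -4 - -108 = -4 + 108 = 104$)
$\left(O + T{\left(3 \right)}\right) p{\left(k{\left(1 \right)},6 \right)} = \left(104 - 3\right) \frac{3}{2} = 101 \cdot \frac{3}{2} = \frac{303}{2}$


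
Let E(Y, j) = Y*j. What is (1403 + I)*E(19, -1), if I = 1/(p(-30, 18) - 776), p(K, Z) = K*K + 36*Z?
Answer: -20579223/772 ≈ -26657.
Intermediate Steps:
p(K, Z) = K**2 + 36*Z
I = 1/772 (I = 1/(((-30)**2 + 36*18) - 776) = 1/((900 + 648) - 776) = 1/(1548 - 776) = 1/772 ≈ 0.0012953)
(1403 + I)*E(19, -1) = (1403 + 1/772)*(19*(-1)) = (1083117/772)*(-19) = -20579223/772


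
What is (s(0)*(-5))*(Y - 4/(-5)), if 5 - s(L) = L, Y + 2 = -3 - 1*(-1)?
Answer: 80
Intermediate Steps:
Y = -4 (Y = -2 + (-3 - 1*(-1)) = -2 + (-3 + 1) = -2 - 2 = -4)
s(L) = 5 - L
(s(0)*(-5))*(Y - 4/(-5)) = ((5 - 1*0)*(-5))*(-4 - 4/(-5)) = ((5 + 0)*(-5))*(-4 - 4*(-⅕)) = (5*(-5))*(-4 + ⅘) = -25*(-16/5) = 80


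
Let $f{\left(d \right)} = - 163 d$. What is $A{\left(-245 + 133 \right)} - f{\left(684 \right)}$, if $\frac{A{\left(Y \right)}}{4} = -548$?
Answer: $109300$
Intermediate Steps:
$A{\left(Y \right)} = -2192$ ($A{\left(Y \right)} = 4 \left(-548\right) = -2192$)
$A{\left(-245 + 133 \right)} - f{\left(684 \right)} = -2192 - \left(-163\right) 684 = -2192 - -111492 = -2192 + 111492 = 109300$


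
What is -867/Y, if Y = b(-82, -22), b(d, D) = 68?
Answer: -51/4 ≈ -12.750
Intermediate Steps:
Y = 68
-867/Y = -867/68 = -867*1/68 = -51/4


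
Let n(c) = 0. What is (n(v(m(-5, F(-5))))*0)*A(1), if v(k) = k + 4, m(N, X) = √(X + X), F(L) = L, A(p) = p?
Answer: 0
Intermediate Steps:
m(N, X) = √2*√X (m(N, X) = √(2*X) = √2*√X)
v(k) = 4 + k
(n(v(m(-5, F(-5))))*0)*A(1) = (0*0)*1 = 0*1 = 0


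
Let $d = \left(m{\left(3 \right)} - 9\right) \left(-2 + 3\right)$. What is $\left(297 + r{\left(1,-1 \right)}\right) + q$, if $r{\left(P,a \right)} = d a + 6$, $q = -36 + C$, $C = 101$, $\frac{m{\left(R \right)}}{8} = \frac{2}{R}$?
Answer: $\frac{1115}{3} \approx 371.67$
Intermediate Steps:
$m{\left(R \right)} = \frac{16}{R}$ ($m{\left(R \right)} = 8 \frac{2}{R} = \frac{16}{R}$)
$d = - \frac{11}{3}$ ($d = \left(\frac{16}{3} - 9\right) \left(-2 + 3\right) = \left(16 \cdot \frac{1}{3} - 9\right) 1 = \left(\frac{16}{3} - 9\right) 1 = \left(- \frac{11}{3}\right) 1 = - \frac{11}{3} \approx -3.6667$)
$q = 65$ ($q = -36 + 101 = 65$)
$r{\left(P,a \right)} = 6 - \frac{11 a}{3}$ ($r{\left(P,a \right)} = - \frac{11 a}{3} + 6 = 6 - \frac{11 a}{3}$)
$\left(297 + r{\left(1,-1 \right)}\right) + q = \left(297 + \left(6 - - \frac{11}{3}\right)\right) + 65 = \left(297 + \left(6 + \frac{11}{3}\right)\right) + 65 = \left(297 + \frac{29}{3}\right) + 65 = \frac{920}{3} + 65 = \frac{1115}{3}$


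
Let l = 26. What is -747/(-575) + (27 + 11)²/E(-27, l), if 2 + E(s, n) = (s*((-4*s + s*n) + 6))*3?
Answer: 18203461/13692475 ≈ 1.3295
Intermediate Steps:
E(s, n) = -2 + 3*s*(6 - 4*s + n*s) (E(s, n) = -2 + (s*((-4*s + s*n) + 6))*3 = -2 + (s*((-4*s + n*s) + 6))*3 = -2 + (s*(6 - 4*s + n*s))*3 = -2 + 3*s*(6 - 4*s + n*s))
-747/(-575) + (27 + 11)²/E(-27, l) = -747/(-575) + (27 + 11)²/(-2 - 12*(-27)² + 18*(-27) + 3*26*(-27)²) = -747*(-1/575) + 38²/(-2 - 12*729 - 486 + 3*26*729) = 747/575 + 1444/(-2 - 8748 - 486 + 56862) = 747/575 + 1444/47626 = 747/575 + 1444*(1/47626) = 747/575 + 722/23813 = 18203461/13692475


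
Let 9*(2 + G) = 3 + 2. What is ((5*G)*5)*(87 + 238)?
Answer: -105625/9 ≈ -11736.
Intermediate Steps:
G = -13/9 (G = -2 + (3 + 2)/9 = -2 + (1/9)*5 = -2 + 5/9 = -13/9 ≈ -1.4444)
((5*G)*5)*(87 + 238) = ((5*(-13/9))*5)*(87 + 238) = -65/9*5*325 = -325/9*325 = -105625/9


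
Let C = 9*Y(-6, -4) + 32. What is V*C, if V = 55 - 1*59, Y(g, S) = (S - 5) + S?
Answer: 340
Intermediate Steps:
Y(g, S) = -5 + 2*S (Y(g, S) = (-5 + S) + S = -5 + 2*S)
C = -85 (C = 9*(-5 + 2*(-4)) + 32 = 9*(-5 - 8) + 32 = 9*(-13) + 32 = -117 + 32 = -85)
V = -4 (V = 55 - 59 = -4)
V*C = -4*(-85) = 340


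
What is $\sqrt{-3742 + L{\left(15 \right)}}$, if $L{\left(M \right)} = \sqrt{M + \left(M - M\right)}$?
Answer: $\sqrt{-3742 + \sqrt{15}} \approx 61.14 i$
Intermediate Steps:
$L{\left(M \right)} = \sqrt{M}$ ($L{\left(M \right)} = \sqrt{M + 0} = \sqrt{M}$)
$\sqrt{-3742 + L{\left(15 \right)}} = \sqrt{-3742 + \sqrt{15}}$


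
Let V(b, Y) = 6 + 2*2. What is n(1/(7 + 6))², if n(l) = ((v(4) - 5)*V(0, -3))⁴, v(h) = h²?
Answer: 21435888100000000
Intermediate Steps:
V(b, Y) = 10 (V(b, Y) = 6 + 4 = 10)
n(l) = 146410000 (n(l) = ((4² - 5)*10)⁴ = ((16 - 5)*10)⁴ = (11*10)⁴ = 110⁴ = 146410000)
n(1/(7 + 6))² = 146410000² = 21435888100000000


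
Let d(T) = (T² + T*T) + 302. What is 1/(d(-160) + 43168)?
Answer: 1/94670 ≈ 1.0563e-5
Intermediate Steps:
d(T) = 302 + 2*T² (d(T) = (T² + T²) + 302 = 2*T² + 302 = 302 + 2*T²)
1/(d(-160) + 43168) = 1/((302 + 2*(-160)²) + 43168) = 1/((302 + 2*25600) + 43168) = 1/((302 + 51200) + 43168) = 1/(51502 + 43168) = 1/94670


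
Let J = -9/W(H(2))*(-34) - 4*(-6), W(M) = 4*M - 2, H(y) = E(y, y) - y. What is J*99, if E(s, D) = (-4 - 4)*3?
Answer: 110781/53 ≈ 2090.2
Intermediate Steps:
E(s, D) = -24 (E(s, D) = -8*3 = -24)
H(y) = -24 - y
W(M) = -2 + 4*M
J = 1119/53 (J = -9/(-2 + 4*(-24 - 1*2))*(-34) - 4*(-6) = -9/(-2 + 4*(-24 - 2))*(-34) + 24 = -9/(-2 + 4*(-26))*(-34) + 24 = -9/(-2 - 104)*(-34) + 24 = -9/(-106)*(-34) + 24 = -9*(-1/106)*(-34) + 24 = (9/106)*(-34) + 24 = -153/53 + 24 = 1119/53 ≈ 21.113)
J*99 = (1119/53)*99 = 110781/53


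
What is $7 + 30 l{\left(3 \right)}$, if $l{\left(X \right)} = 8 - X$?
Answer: $157$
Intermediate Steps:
$7 + 30 l{\left(3 \right)} = 7 + 30 \left(8 - 3\right) = 7 + 30 \cdot 5 = 7 + 150 = 157$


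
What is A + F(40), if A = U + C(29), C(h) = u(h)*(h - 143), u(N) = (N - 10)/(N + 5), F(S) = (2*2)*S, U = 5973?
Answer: 103178/17 ≈ 6069.3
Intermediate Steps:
F(S) = 4*S
u(N) = (-10 + N)/(5 + N)
C(h) = (-143 + h)*(-10 + h)/(5 + h) (C(h) = ((-10 + h)/(5 + h))*(h - 143) = ((-10 + h)/(5 + h))*(-143 + h) = (-143 + h)*(-10 + h)/(5 + h))
A = 100458/17 (A = 5973 + (-143 + 29)*(-10 + 29)/(5 + 29) = 5973 - 114*19/34 = 5973 + (1/34)*(-114)*19 = 5973 - 1083/17 = 100458/17 ≈ 5909.3)
A + F(40) = 100458/17 + 4*40 = 100458/17 + 160 = 103178/17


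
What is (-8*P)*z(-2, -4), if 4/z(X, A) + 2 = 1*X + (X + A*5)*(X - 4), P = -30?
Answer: 15/2 ≈ 7.5000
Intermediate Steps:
z(X, A) = 4/(-2 + X + (-4 + X)*(X + 5*A)) (z(X, A) = 4/(-2 + (1*X + (X + A*5)*(X - 4))) = 4/(-2 + (X + (X + 5*A)*(-4 + X))) = 4/(-2 + (X + (-4 + X)*(X + 5*A))) = 4/(-2 + X + (-4 + X)*(X + 5*A)))
(-8*P)*z(-2, -4) = (-8*(-30))*(4/(-2 + (-2)**2 - 20*(-4) - 3*(-2) + 5*(-4)*(-2))) = 240*(4/(-2 + 4 + 80 + 6 + 40)) = 240*(4/128) = 240*(4*(1/128)) = 240*(1/32) = 15/2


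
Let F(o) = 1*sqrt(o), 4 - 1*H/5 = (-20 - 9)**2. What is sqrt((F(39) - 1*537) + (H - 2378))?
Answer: sqrt(-7100 + sqrt(39)) ≈ 84.224*I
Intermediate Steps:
H = -4185 (H = 20 - 5*(-20 - 9)**2 = 20 - 5*(-29)**2 = 20 - 5*841 = 20 - 4205 = -4185)
F(o) = sqrt(o)
sqrt((F(39) - 1*537) + (H - 2378)) = sqrt((sqrt(39) - 1*537) + (-4185 - 2378)) = sqrt((sqrt(39) - 537) - 6563) = sqrt((-537 + sqrt(39)) - 6563) = sqrt(-7100 + sqrt(39))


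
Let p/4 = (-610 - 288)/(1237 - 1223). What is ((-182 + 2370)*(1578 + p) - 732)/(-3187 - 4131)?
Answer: -10116938/25613 ≈ -394.99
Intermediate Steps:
p = -1796/7 (p = 4*((-610 - 288)/(1237 - 1223)) = 4*(-898/14) = 4*(-898*1/14) = 4*(-449/7) = -1796/7 ≈ -256.57)
((-182 + 2370)*(1578 + p) - 732)/(-3187 - 4131) = ((-182 + 2370)*(1578 - 1796/7) - 732)/(-3187 - 4131) = (2188*(9250/7) - 732)/(-7318) = (20239000/7 - 732)*(-1/7318) = (20233876/7)*(-1/7318) = -10116938/25613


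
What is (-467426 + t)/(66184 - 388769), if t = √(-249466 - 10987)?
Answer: 467426/322585 - I*√260453/322585 ≈ 1.449 - 0.0015821*I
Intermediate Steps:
t = I*√260453 (t = √(-260453) = I*√260453 ≈ 510.35*I)
(-467426 + t)/(66184 - 388769) = (-467426 + I*√260453)/(66184 - 388769) = (-467426 + I*√260453)/(-322585) = (-467426 + I*√260453)*(-1/322585) = 467426/322585 - I*√260453/322585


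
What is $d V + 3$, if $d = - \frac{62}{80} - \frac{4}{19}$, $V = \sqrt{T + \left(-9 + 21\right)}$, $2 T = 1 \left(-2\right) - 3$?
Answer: $3 - \frac{749 \sqrt{38}}{1520} \approx -0.037596$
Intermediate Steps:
$T = - \frac{5}{2}$ ($T = \frac{1 \left(-2\right) - 3}{2} = \frac{-2 - 3}{2} = \frac{1}{2} \left(-5\right) = - \frac{5}{2} \approx -2.5$)
$V = \frac{\sqrt{38}}{2}$ ($V = \sqrt{- \frac{5}{2} + \left(-9 + 21\right)} = \sqrt{- \frac{5}{2} + 12} = \sqrt{\frac{19}{2}} = \frac{\sqrt{38}}{2} \approx 3.0822$)
$d = - \frac{749}{760}$ ($d = \left(-62\right) \frac{1}{80} - \frac{4}{19} = - \frac{31}{40} - \frac{4}{19} = - \frac{749}{760} \approx -0.98553$)
$d V + 3 = - \frac{749 \frac{\sqrt{38}}{2}}{760} + 3 = - \frac{749 \sqrt{38}}{1520} + 3 = 3 - \frac{749 \sqrt{38}}{1520}$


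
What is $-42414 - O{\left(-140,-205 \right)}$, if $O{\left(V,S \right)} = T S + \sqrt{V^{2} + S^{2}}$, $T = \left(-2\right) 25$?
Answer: $-52664 - 5 \sqrt{2465} \approx -52912.0$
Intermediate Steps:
$T = -50$
$O{\left(V,S \right)} = \sqrt{S^{2} + V^{2}} - 50 S$ ($O{\left(V,S \right)} = - 50 S + \sqrt{V^{2} + S^{2}} = - 50 S + \sqrt{S^{2} + V^{2}} = \sqrt{S^{2} + V^{2}} - 50 S$)
$-42414 - O{\left(-140,-205 \right)} = -42414 - \left(\sqrt{\left(-205\right)^{2} + \left(-140\right)^{2}} - -10250\right) = -42414 - \left(\sqrt{42025 + 19600} + 10250\right) = -42414 - \left(\sqrt{61625} + 10250\right) = -42414 - \left(5 \sqrt{2465} + 10250\right) = -42414 - \left(10250 + 5 \sqrt{2465}\right) = -52664 - 5 \sqrt{2465}$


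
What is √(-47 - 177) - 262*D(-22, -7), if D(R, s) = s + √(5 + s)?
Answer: 1834 - 262*I*√2 + 4*I*√14 ≈ 1834.0 - 355.56*I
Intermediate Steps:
√(-47 - 177) - 262*D(-22, -7) = √(-47 - 177) - 262*(-7 + √(5 - 7)) = √(-224) - 262*(-7 + √(-2)) = 4*I*√14 - 262*(-7 + I*√2) = 4*I*√14 + (1834 - 262*I*√2) = 1834 - 262*I*√2 + 4*I*√14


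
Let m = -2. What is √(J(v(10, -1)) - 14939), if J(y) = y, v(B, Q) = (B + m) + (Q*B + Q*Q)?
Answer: 6*I*√415 ≈ 122.23*I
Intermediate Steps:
v(B, Q) = -2 + B + Q² + B*Q (v(B, Q) = (B - 2) + (Q*B + Q*Q) = (-2 + B) + (B*Q + Q²) = (-2 + B) + (Q² + B*Q) = -2 + B + Q² + B*Q)
√(J(v(10, -1)) - 14939) = √((-2 + 10 + (-1)² + 10*(-1)) - 14939) = √((-2 + 10 + 1 - 10) - 14939) = √(-1 - 14939) = √(-14940) = 6*I*√415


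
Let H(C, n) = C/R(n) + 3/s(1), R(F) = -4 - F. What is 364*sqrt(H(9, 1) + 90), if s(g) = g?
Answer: 728*sqrt(570)/5 ≈ 3476.2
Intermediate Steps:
H(C, n) = 3 + C/(-4 - n) (H(C, n) = C/(-4 - n) + 3/1 = C/(-4 - n) + 3*1 = C/(-4 - n) + 3 = 3 + C/(-4 - n))
364*sqrt(H(9, 1) + 90) = 364*sqrt((12 - 1*9 + 3*1)/(4 + 1) + 90) = 364*sqrt((12 - 9 + 3)/5 + 90) = 364*sqrt((1/5)*6 + 90) = 364*sqrt(6/5 + 90) = 364*sqrt(456/5) = 364*(2*sqrt(570)/5) = 728*sqrt(570)/5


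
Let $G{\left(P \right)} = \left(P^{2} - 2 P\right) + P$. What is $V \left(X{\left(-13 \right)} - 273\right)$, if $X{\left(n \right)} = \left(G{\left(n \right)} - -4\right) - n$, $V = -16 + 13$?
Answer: $222$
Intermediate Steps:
$G{\left(P \right)} = P^{2} - P$
$V = -3$
$X{\left(n \right)} = 4 - n + n \left(-1 + n\right)$ ($X{\left(n \right)} = \left(n \left(-1 + n\right) - -4\right) - n = \left(n \left(-1 + n\right) + 4\right) - n = \left(4 + n \left(-1 + n\right)\right) - n = 4 - n + n \left(-1 + n\right)$)
$V \left(X{\left(-13 \right)} - 273\right) = - 3 \left(\left(4 - -13 - 13 \left(-1 - 13\right)\right) - 273\right) = - 3 \left(\left(4 + 13 - -182\right) - 273\right) = - 3 \left(\left(4 + 13 + 182\right) - 273\right) = - 3 \left(199 - 273\right) = \left(-3\right) \left(-74\right) = 222$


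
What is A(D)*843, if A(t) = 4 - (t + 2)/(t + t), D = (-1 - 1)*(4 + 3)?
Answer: 21075/7 ≈ 3010.7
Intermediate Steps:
D = -14 (D = -2*7 = -14)
A(t) = 4 - (2 + t)/(2*t)
A(D)*843 = (7/2 - 1/(-14))*843 = (7/2 - 1*(-1/14))*843 = (7/2 + 1/14)*843 = (25/7)*843 = 21075/7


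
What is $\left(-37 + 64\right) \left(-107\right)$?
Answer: $-2889$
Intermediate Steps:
$\left(-37 + 64\right) \left(-107\right) = 27 \left(-107\right) = -2889$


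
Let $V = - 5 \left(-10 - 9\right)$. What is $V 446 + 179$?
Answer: $42549$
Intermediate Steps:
$V = 95$ ($V = \left(-5\right) \left(-19\right) = 95$)
$V 446 + 179 = 95 \cdot 446 + 179 = 42370 + 179 = 42549$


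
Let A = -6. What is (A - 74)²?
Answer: 6400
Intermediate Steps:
(A - 74)² = (-6 - 74)² = (-80)² = 6400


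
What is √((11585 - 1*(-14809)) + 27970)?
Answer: 2*√13591 ≈ 233.16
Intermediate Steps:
√((11585 - 1*(-14809)) + 27970) = √((11585 + 14809) + 27970) = √(26394 + 27970) = √54364 = 2*√13591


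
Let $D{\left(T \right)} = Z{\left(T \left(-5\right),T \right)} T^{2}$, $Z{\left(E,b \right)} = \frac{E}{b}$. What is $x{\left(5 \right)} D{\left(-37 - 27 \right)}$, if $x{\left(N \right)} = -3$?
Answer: $61440$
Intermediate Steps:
$D{\left(T \right)} = - 5 T^{2}$ ($D{\left(T \right)} = \frac{T \left(-5\right)}{T} T^{2} = \frac{\left(-5\right) T}{T} T^{2} = - 5 T^{2}$)
$x{\left(5 \right)} D{\left(-37 - 27 \right)} = - 3 \left(- 5 \left(-37 - 27\right)^{2}\right) = - 3 \left(- 5 \left(-64\right)^{2}\right) = - 3 \left(\left(-5\right) 4096\right) = \left(-3\right) \left(-20480\right) = 61440$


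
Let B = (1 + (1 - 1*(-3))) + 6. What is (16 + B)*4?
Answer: 108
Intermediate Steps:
B = 11 (B = (1 + (1 + 3)) + 6 = (1 + 4) + 6 = 5 + 6 = 11)
(16 + B)*4 = (16 + 11)*4 = 27*4 = 108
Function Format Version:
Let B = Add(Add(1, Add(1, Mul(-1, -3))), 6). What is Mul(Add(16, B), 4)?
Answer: 108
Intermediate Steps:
B = 11 (B = Add(Add(1, Add(1, 3)), 6) = Add(Add(1, 4), 6) = Add(5, 6) = 11)
Mul(Add(16, B), 4) = Mul(Add(16, 11), 4) = Mul(27, 4) = 108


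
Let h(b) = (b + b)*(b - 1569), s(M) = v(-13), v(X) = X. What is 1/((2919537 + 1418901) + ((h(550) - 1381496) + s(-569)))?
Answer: 1/1836029 ≈ 5.4465e-7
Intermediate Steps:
s(M) = -13
h(b) = 2*b*(-1569 + b) (h(b) = (2*b)*(-1569 + b) = 2*b*(-1569 + b))
1/((2919537 + 1418901) + ((h(550) - 1381496) + s(-569))) = 1/((2919537 + 1418901) + ((2*550*(-1569 + 550) - 1381496) - 13)) = 1/(4338438 + ((2*550*(-1019) - 1381496) - 13)) = 1/(4338438 + ((-1120900 - 1381496) - 13)) = 1/(4338438 + (-2502396 - 13)) = 1/(4338438 - 2502409) = 1/1836029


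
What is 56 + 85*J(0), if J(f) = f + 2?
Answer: 226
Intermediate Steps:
J(f) = 2 + f
56 + 85*J(0) = 56 + 85*(2 + 0) = 56 + 85*2 = 56 + 170 = 226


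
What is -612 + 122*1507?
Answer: 183242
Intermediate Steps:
-612 + 122*1507 = -612 + 183854 = 183242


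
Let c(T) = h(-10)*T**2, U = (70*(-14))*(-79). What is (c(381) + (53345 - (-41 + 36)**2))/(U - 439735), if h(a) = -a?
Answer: -300986/72463 ≈ -4.1536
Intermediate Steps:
U = 77420 (U = -980*(-79) = 77420)
c(T) = 10*T**2 (c(T) = (-1*(-10))*T**2 = 10*T**2)
(c(381) + (53345 - (-41 + 36)**2))/(U - 439735) = (10*381**2 + (53345 - (-41 + 36)**2))/(77420 - 439735) = (10*145161 + (53345 - 1*(-5)**2))/(-362315) = (1451610 + (53345 - 1*25))*(-1/362315) = (1451610 + (53345 - 25))*(-1/362315) = (1451610 + 53320)*(-1/362315) = 1504930*(-1/362315) = -300986/72463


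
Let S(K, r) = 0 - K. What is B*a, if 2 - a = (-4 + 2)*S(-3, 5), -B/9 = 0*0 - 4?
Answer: 288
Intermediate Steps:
S(K, r) = -K
B = 36 (B = -9*(0*0 - 4) = -9*(0 - 4) = -9*(-4) = 36)
a = 8 (a = 2 - (-4 + 2)*(-1*(-3)) = 2 - (-2)*3 = 2 - 1*(-6) = 2 + 6 = 8)
B*a = 36*8 = 288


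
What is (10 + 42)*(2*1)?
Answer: 104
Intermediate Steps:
(10 + 42)*(2*1) = 52*2 = 104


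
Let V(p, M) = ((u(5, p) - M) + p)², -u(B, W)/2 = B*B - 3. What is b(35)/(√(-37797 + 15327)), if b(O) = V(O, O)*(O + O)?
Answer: -1936*I*√22470/321 ≈ -904.07*I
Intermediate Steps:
u(B, W) = 6 - 2*B² (u(B, W) = -2*(B*B - 3) = -2*(B² - 3) = -2*(-3 + B²) = 6 - 2*B²)
V(p, M) = (-44 + p - M)² (V(p, M) = (((6 - 2*5²) - M) + p)² = (((6 - 2*25) - M) + p)² = (((6 - 50) - M) + p)² = ((-44 - M) + p)² = (-44 + p - M)²)
b(O) = 3872*O (b(O) = (-44 + O - O)²*(O + O) = (-44)²*(2*O) = 1936*(2*O) = 3872*O)
b(35)/(√(-37797 + 15327)) = (3872*35)/(√(-37797 + 15327)) = 135520/(√(-22470)) = 135520/((I*√22470)) = 135520*(-I*√22470/22470) = -1936*I*√22470/321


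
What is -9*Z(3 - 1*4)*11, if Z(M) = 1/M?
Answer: 99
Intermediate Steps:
-9*Z(3 - 1*4)*11 = -9/(3 - 1*4)*11 = -9/(3 - 4)*11 = -9/(-1)*11 = -9*(-1)*11 = 9*11 = 99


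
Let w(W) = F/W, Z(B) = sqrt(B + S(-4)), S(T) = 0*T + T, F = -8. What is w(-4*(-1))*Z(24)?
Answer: -4*sqrt(5) ≈ -8.9443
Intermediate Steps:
S(T) = T (S(T) = 0 + T = T)
Z(B) = sqrt(-4 + B) (Z(B) = sqrt(B - 4) = sqrt(-4 + B))
w(W) = -8/W
w(-4*(-1))*Z(24) = (-8/((-4*(-1))))*sqrt(-4 + 24) = (-8/4)*sqrt(20) = (-8*1/4)*(2*sqrt(5)) = -4*sqrt(5)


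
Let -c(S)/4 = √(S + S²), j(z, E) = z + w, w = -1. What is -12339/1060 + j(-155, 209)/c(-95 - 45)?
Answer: -12339/1060 + 39*√4865/9730 ≈ -11.361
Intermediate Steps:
j(z, E) = -1 + z (j(z, E) = z - 1 = -1 + z)
c(S) = -4*√(S + S²)
-12339/1060 + j(-155, 209)/c(-95 - 45) = -12339/1060 + (-1 - 155)/((-4*2*√4865)) = -12339*1/1060 - 156*(-√4865/38920) = -12339/1060 - 156*(-√4865/38920) = -12339/1060 - (-39)*√4865/9730 = -12339/1060 + 39*√4865/9730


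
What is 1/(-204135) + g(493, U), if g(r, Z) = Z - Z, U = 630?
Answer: -1/204135 ≈ -4.8987e-6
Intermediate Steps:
g(r, Z) = 0
1/(-204135) + g(493, U) = 1/(-204135) + 0 = -1/204135 + 0 = -1/204135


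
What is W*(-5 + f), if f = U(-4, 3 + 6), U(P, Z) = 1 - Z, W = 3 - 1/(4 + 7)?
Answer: -416/11 ≈ -37.818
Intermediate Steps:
W = 32/11 (W = 3 - 1/11 = 32/11 ≈ 2.9091)
f = -8 (f = 1 - (3 + 6) = 1 - 1*9 = 1 - 9 = -8)
W*(-5 + f) = 32*(-5 - 8)/11 = (32/11)*(-13) = -416/11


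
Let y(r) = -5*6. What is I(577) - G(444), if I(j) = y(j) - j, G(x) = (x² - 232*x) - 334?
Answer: -94401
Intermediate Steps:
y(r) = -30
G(x) = -334 + x² - 232*x
I(j) = -30 - j
I(577) - G(444) = (-30 - 1*577) - (-334 + 444² - 232*444) = (-30 - 577) - (-334 + 197136 - 103008) = -607 - 1*93794 = -607 - 93794 = -94401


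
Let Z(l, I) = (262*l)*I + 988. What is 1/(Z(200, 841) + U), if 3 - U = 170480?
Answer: 1/43898911 ≈ 2.2780e-8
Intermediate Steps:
Z(l, I) = 988 + 262*I*l (Z(l, I) = 262*I*l + 988 = 988 + 262*I*l)
U = -170477 (U = 3 - 1*170480 = 3 - 170480 = -170477)
1/(Z(200, 841) + U) = 1/((988 + 262*841*200) - 170477) = 1/((988 + 44068400) - 170477) = 1/(44069388 - 170477) = 1/43898911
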